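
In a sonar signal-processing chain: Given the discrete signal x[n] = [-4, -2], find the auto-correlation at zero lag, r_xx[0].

The auto-correlation at zero lag r_xx[0] equals the signal energy.
r_xx[0] = sum of x[n]^2 = (-4)^2 + (-2)^2
= 16 + 4 = 20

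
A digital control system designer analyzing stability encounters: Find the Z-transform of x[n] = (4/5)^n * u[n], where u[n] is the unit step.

The Z-transform of a^n * u[n] is z/(z-a) for |z| > |a|.
Here a = 4/5, so X(z) = z/(z - (4/5)) = 5z/(5z - 4)
ROC: |z| > 4/5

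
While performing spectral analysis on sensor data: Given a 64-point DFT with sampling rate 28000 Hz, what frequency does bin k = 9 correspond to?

The frequency of DFT bin k is: f_k = k * f_s / N
f_9 = 9 * 28000 / 64 = 7875/2 Hz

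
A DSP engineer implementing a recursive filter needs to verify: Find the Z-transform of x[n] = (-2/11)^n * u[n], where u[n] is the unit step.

The Z-transform of a^n * u[n] is z/(z-a) for |z| > |a|.
Here a = -2/11, so X(z) = z/(z - (-2/11)) = 11z/(11z + 2)
ROC: |z| > 2/11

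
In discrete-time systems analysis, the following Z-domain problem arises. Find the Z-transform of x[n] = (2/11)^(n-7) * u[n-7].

Time-shifting property: if X(z) = Z{x[n]}, then Z{x[n-d]} = z^(-d) * X(z)
X(z) = z/(z - 2/11) for x[n] = (2/11)^n * u[n]
Z{x[n-7]} = z^(-7) * z/(z - 2/11) = z^(-6)/(z - 2/11)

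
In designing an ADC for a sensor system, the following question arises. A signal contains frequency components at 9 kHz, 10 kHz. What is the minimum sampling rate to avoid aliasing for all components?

The highest frequency component is f_max = 10 kHz.
Nyquist rate = 2 * f_max = 2 * 10 kHz = 20 kHz.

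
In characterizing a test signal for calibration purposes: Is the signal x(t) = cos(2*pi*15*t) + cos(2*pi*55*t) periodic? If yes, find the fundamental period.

f1 = 15 Hz, f2 = 55 Hz
Period T1 = 1/15, T2 = 1/55
Ratio T1/T2 = 55/15, which is rational.
The signal is periodic with fundamental period T = 1/GCD(15,55) = 1/5 s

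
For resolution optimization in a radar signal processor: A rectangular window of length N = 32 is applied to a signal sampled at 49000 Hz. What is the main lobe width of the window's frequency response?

For a rectangular window of length N,
the main lobe width in frequency is 2*f_s/N.
= 2*49000/32 = 6125/2 Hz
This determines the minimum frequency separation for resolving two sinusoids.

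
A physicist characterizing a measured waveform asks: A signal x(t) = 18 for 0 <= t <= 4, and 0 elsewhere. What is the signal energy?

Energy = integral of |x(t)|^2 dt over the signal duration
= 18^2 * 4 = 324 * 4 = 1296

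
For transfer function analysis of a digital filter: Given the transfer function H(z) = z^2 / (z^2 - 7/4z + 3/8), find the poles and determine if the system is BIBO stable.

Poles are roots of the denominator: z^2 - 7/4z + 3/8 = 0.
Quadratic formula: z = [-(-7/4) +/- sqrt((-7/4)^2 - 4*(3/8))] / 2
Discriminant = 49/16 - 3/2 = 25/16; sqrt = 5/4.
z = (7/4 +/- 5/4) / 2 => z = 3/2 or z = 1/4.
|p1| = 3/2, |p2| = 1/4.
For BIBO stability, all poles must lie inside the unit circle (|p| < 1).
System is UNSTABLE since at least one |p| >= 1.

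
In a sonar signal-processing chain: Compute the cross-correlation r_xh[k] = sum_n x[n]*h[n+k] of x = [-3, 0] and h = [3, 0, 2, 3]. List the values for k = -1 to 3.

Both sequences indexed from 0 and zero outside their support.
Lags with overlap: k = -1 to 3.
  r_xh[-1] = x[1]*h[0] = 0
  r_xh[0] = x[0]*h[0] + x[1]*h[1] = -9
  r_xh[1] = x[0]*h[1] + x[1]*h[2] = 0
  r_xh[2] = x[0]*h[2] + x[1]*h[3] = -6
  r_xh[3] = x[0]*h[3] = -9
r_xh = [0, -9, 0, -6, -9] (for k = -1, ..., 3)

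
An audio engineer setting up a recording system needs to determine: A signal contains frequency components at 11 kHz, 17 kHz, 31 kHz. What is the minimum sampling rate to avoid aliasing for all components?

The highest frequency component is f_max = 31 kHz.
Nyquist rate = 2 * f_max = 2 * 31 kHz = 62 kHz.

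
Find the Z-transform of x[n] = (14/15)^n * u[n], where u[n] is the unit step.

The Z-transform of a^n * u[n] is z/(z-a) for |z| > |a|.
Here a = 14/15, so X(z) = z/(z - (14/15)) = 15z/(15z - 14)
ROC: |z| > 14/15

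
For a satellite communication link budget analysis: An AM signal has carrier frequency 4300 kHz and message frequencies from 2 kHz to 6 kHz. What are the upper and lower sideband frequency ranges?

Upper sideband (USB) = fc + [fm_low, fm_high] = 4300 + [2, 6] = [4302, 4306] kHz
Lower sideband (LSB) = fc - [fm_high, fm_low] = 4300 - [6, 2] = [4294, 4298] kHz
Total occupied spectrum: 4294 kHz to 4306 kHz (plus carrier at 4300 kHz)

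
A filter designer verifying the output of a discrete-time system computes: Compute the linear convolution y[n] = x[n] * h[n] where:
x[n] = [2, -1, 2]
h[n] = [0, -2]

y[n] = sum_k x[k]*h[n-k]. Output length = len(x) + len(h) - 1 = 3 + 2 - 1 = 4.
y[0] = 2*0 = 0
y[1] = -1*0 + 2*-2 = -4
y[2] = 2*0 + -1*-2 = 2
y[3] = 2*-2 = -4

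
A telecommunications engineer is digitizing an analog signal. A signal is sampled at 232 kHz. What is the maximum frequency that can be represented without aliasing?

The maximum frequency that can be represented without aliasing
is the Nyquist frequency: f_max = f_s / 2 = 232 kHz / 2 = 116 kHz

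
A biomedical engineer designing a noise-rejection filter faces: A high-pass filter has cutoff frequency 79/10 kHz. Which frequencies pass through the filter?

A high-pass filter passes all frequencies above the cutoff frequency 79/10 kHz and attenuates lower frequencies.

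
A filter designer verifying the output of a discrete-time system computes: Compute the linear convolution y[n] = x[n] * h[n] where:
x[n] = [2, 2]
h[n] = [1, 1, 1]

y[n] = sum_k x[k]*h[n-k]. Output length = len(x) + len(h) - 1 = 2 + 3 - 1 = 4.
y[0] = 2*1 = 2
y[1] = 2*1 + 2*1 = 4
y[2] = 2*1 + 2*1 = 4
y[3] = 2*1 = 2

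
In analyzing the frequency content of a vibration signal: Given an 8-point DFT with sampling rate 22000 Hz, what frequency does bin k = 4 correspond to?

The frequency of DFT bin k is: f_k = k * f_s / N
f_4 = 4 * 22000 / 8 = 11000 Hz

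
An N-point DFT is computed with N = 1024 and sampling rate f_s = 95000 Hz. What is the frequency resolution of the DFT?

DFT frequency resolution = f_s / N
= 95000 / 1024 = 11875/128 Hz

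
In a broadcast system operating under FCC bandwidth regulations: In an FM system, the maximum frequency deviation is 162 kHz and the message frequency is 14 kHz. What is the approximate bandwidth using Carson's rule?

Carson's rule: BW = 2*(delta_f + f_m)
= 2*(162 + 14) kHz = 352 kHz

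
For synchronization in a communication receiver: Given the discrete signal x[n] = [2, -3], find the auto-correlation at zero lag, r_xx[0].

The auto-correlation at zero lag r_xx[0] equals the signal energy.
r_xx[0] = sum of x[n]^2 = 2^2 + (-3)^2
= 4 + 9 = 13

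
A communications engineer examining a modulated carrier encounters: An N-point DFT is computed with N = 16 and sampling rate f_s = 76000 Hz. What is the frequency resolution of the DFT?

DFT frequency resolution = f_s / N
= 76000 / 16 = 4750 Hz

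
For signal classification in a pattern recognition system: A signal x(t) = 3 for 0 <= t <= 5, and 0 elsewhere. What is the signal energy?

Energy = integral of |x(t)|^2 dt over the signal duration
= 3^2 * 5 = 9 * 5 = 45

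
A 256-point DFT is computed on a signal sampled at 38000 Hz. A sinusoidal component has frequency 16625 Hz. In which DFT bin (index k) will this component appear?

DFT frequency resolution = f_s/N = 38000/256 = 2375/16 Hz
Bin index k = f_signal / resolution = 16625 / 2375/16 = 112
The signal frequency 16625 Hz falls in DFT bin k = 112.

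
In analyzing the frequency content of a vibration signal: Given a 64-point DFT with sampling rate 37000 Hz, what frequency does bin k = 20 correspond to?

The frequency of DFT bin k is: f_k = k * f_s / N
f_20 = 20 * 37000 / 64 = 23125/2 Hz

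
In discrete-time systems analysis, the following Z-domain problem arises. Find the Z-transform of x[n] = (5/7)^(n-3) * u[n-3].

Time-shifting property: if X(z) = Z{x[n]}, then Z{x[n-d]} = z^(-d) * X(z)
X(z) = z/(z - 5/7) for x[n] = (5/7)^n * u[n]
Z{x[n-3]} = z^(-3) * z/(z - 5/7) = z^(-2)/(z - 5/7)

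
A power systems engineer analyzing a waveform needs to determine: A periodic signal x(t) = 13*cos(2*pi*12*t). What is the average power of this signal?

Average power of A*cos(wt) is A^2/2.
P = 13^2 / 2 = 169/2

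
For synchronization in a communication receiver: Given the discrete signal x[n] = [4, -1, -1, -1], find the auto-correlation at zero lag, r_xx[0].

The auto-correlation at zero lag r_xx[0] equals the signal energy.
r_xx[0] = sum of x[n]^2 = 4^2 + (-1)^2 + (-1)^2 + (-1)^2
= 16 + 1 + 1 + 1 = 19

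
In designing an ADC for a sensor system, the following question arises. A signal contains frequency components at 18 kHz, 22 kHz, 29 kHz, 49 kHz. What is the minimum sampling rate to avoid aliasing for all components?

The highest frequency component is f_max = 49 kHz.
Nyquist rate = 2 * f_max = 2 * 49 kHz = 98 kHz.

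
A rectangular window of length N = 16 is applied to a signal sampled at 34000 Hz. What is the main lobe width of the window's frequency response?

For a rectangular window of length N,
the main lobe width in frequency is 2*f_s/N.
= 2*34000/16 = 4250 Hz
This determines the minimum frequency separation for resolving two sinusoids.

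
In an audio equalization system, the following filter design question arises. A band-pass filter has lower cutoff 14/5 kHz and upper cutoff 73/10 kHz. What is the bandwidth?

Bandwidth = f_high - f_low
= 73/10 kHz - 14/5 kHz = 9/2 kHz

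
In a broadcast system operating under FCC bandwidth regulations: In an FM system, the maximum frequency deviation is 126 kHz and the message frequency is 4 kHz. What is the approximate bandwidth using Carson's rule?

Carson's rule: BW = 2*(delta_f + f_m)
= 2*(126 + 4) kHz = 260 kHz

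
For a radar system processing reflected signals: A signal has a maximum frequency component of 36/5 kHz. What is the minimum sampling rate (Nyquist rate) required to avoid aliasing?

By the Nyquist-Shannon sampling theorem,
the minimum sampling rate (Nyquist rate) must be at least 2 * f_max.
Nyquist rate = 2 * 36/5 kHz = 72/5 kHz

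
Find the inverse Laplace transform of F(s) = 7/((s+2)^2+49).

Standard pair: w/((s+a)^2+w^2) <-> e^(-at)*sin(wt)*u(t)
With a=2, w=7: f(t) = e^(-2t)*sin(7t)*u(t)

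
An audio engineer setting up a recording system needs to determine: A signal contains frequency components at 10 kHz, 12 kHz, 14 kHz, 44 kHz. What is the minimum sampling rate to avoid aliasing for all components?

The highest frequency component is f_max = 44 kHz.
Nyquist rate = 2 * f_max = 2 * 44 kHz = 88 kHz.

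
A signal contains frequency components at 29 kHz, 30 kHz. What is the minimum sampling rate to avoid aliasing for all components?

The highest frequency component is f_max = 30 kHz.
Nyquist rate = 2 * f_max = 2 * 30 kHz = 60 kHz.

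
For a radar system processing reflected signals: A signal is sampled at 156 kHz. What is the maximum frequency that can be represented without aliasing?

The maximum frequency that can be represented without aliasing
is the Nyquist frequency: f_max = f_s / 2 = 156 kHz / 2 = 78 kHz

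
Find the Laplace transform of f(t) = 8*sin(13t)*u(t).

Standard pair: sin(wt)*u(t) <-> w/(s^2+w^2)
With w = 13: L{8*sin(13t)*u(t)} = 104/(s^2+169)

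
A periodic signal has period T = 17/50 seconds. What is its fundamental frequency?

The fundamental frequency is the reciprocal of the period.
f = 1/T = 1/(17/50) = 50/17 Hz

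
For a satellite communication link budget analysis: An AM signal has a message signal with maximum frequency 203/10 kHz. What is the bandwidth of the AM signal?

In AM (double-sideband), the bandwidth is twice the message frequency.
BW = 2 * f_m = 2 * 203/10 kHz = 203/5 kHz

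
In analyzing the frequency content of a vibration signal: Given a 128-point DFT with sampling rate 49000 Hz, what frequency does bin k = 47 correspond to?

The frequency of DFT bin k is: f_k = k * f_s / N
f_47 = 47 * 49000 / 128 = 287875/16 Hz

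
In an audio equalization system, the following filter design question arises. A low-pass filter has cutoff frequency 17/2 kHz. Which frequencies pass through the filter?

A low-pass filter passes all frequencies below the cutoff frequency 17/2 kHz and attenuates higher frequencies.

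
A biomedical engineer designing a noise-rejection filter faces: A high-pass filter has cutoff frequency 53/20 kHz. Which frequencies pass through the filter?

A high-pass filter passes all frequencies above the cutoff frequency 53/20 kHz and attenuates lower frequencies.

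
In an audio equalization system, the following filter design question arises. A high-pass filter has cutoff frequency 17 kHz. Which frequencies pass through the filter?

A high-pass filter passes all frequencies above the cutoff frequency 17 kHz and attenuates lower frequencies.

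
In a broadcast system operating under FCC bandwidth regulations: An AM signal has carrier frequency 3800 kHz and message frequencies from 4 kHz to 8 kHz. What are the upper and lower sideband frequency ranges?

Upper sideband (USB) = fc + [fm_low, fm_high] = 3800 + [4, 8] = [3804, 3808] kHz
Lower sideband (LSB) = fc - [fm_high, fm_low] = 3800 - [8, 4] = [3792, 3796] kHz
Total occupied spectrum: 3792 kHz to 3808 kHz (plus carrier at 3800 kHz)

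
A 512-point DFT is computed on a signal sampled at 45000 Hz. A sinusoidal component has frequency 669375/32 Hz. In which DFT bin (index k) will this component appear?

DFT frequency resolution = f_s/N = 45000/512 = 5625/64 Hz
Bin index k = f_signal / resolution = 669375/32 / 5625/64 = 238
The signal frequency 669375/32 Hz falls in DFT bin k = 238.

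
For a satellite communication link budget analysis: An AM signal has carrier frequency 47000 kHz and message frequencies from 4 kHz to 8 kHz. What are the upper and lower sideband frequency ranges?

Upper sideband (USB) = fc + [fm_low, fm_high] = 47000 + [4, 8] = [47004, 47008] kHz
Lower sideband (LSB) = fc - [fm_high, fm_low] = 47000 - [8, 4] = [46992, 46996] kHz
Total occupied spectrum: 46992 kHz to 47008 kHz (plus carrier at 47000 kHz)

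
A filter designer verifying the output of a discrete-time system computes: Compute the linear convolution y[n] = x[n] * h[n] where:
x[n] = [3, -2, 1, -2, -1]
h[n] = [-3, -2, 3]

y[n] = sum_k x[k]*h[n-k]. Output length = len(x) + len(h) - 1 = 5 + 3 - 1 = 7.
y[0] = 3*-3 = -9
y[1] = -2*-3 + 3*-2 = 0
y[2] = 1*-3 + -2*-2 + 3*3 = 10
y[3] = -2*-3 + 1*-2 + -2*3 = -2
y[4] = -1*-3 + -2*-2 + 1*3 = 10
y[5] = -1*-2 + -2*3 = -4
y[6] = -1*3 = -3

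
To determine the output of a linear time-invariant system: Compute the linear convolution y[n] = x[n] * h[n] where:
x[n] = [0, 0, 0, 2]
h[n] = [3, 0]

y[n] = sum_k x[k]*h[n-k]. Output length = len(x) + len(h) - 1 = 4 + 2 - 1 = 5.
y[0] = 0*3 = 0
y[1] = 0*3 + 0*0 = 0
y[2] = 0*3 + 0*0 = 0
y[3] = 2*3 + 0*0 = 6
y[4] = 2*0 = 0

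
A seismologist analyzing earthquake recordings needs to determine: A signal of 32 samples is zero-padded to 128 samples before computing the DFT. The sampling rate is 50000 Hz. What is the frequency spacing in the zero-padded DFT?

Original DFT: N = 32, resolution = f_s/N = 50000/32 = 3125/2 Hz
Zero-padded DFT: N = 128, resolution = f_s/N = 50000/128 = 3125/8 Hz
Zero-padding interpolates the spectrum (finer frequency grid)
but does NOT improve the true spectral resolution (ability to resolve close frequencies).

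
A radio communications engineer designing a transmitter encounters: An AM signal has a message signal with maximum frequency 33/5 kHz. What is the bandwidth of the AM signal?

In AM (double-sideband), the bandwidth is twice the message frequency.
BW = 2 * f_m = 2 * 33/5 kHz = 66/5 kHz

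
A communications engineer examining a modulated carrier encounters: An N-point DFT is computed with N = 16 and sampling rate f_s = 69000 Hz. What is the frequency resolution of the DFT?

DFT frequency resolution = f_s / N
= 69000 / 16 = 8625/2 Hz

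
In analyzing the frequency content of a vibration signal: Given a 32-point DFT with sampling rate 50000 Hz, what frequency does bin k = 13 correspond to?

The frequency of DFT bin k is: f_k = k * f_s / N
f_13 = 13 * 50000 / 32 = 40625/2 Hz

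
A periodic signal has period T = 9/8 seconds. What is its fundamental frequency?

The fundamental frequency is the reciprocal of the period.
f = 1/T = 1/(9/8) = 8/9 Hz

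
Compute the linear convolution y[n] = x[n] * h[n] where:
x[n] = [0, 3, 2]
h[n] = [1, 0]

y[n] = sum_k x[k]*h[n-k]. Output length = len(x) + len(h) - 1 = 3 + 2 - 1 = 4.
y[0] = 0*1 = 0
y[1] = 3*1 + 0*0 = 3
y[2] = 2*1 + 3*0 = 2
y[3] = 2*0 = 0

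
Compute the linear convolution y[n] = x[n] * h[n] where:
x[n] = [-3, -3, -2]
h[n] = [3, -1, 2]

y[n] = sum_k x[k]*h[n-k]. Output length = len(x) + len(h) - 1 = 3 + 3 - 1 = 5.
y[0] = -3*3 = -9
y[1] = -3*3 + -3*-1 = -6
y[2] = -2*3 + -3*-1 + -3*2 = -9
y[3] = -2*-1 + -3*2 = -4
y[4] = -2*2 = -4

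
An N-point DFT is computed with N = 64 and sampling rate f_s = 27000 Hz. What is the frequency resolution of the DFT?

DFT frequency resolution = f_s / N
= 27000 / 64 = 3375/8 Hz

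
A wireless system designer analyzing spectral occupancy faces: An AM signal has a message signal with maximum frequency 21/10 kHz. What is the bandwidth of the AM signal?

In AM (double-sideband), the bandwidth is twice the message frequency.
BW = 2 * f_m = 2 * 21/10 kHz = 21/5 kHz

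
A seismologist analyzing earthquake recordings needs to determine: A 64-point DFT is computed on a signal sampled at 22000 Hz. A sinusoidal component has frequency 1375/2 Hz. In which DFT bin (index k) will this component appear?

DFT frequency resolution = f_s/N = 22000/64 = 1375/4 Hz
Bin index k = f_signal / resolution = 1375/2 / 1375/4 = 2
The signal frequency 1375/2 Hz falls in DFT bin k = 2.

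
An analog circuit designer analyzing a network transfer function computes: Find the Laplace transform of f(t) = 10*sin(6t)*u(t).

Standard pair: sin(wt)*u(t) <-> w/(s^2+w^2)
With w = 6: L{10*sin(6t)*u(t)} = 60/(s^2+36)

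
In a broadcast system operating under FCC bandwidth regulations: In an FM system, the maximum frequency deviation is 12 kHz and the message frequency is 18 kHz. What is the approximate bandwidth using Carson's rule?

Carson's rule: BW = 2*(delta_f + f_m)
= 2*(12 + 18) kHz = 60 kHz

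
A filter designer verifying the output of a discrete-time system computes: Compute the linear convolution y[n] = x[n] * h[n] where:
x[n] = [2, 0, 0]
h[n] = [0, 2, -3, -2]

y[n] = sum_k x[k]*h[n-k]. Output length = len(x) + len(h) - 1 = 3 + 4 - 1 = 6.
y[0] = 2*0 = 0
y[1] = 0*0 + 2*2 = 4
y[2] = 0*0 + 0*2 + 2*-3 = -6
y[3] = 0*2 + 0*-3 + 2*-2 = -4
y[4] = 0*-3 + 0*-2 = 0
y[5] = 0*-2 = 0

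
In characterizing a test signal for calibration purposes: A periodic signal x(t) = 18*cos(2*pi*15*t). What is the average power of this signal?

Average power of A*cos(wt) is A^2/2.
P = 18^2 / 2 = 324/2 = 162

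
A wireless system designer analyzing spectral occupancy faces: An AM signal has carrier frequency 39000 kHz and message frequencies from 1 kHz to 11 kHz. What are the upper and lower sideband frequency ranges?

Upper sideband (USB) = fc + [fm_low, fm_high] = 39000 + [1, 11] = [39001, 39011] kHz
Lower sideband (LSB) = fc - [fm_high, fm_low] = 39000 - [11, 1] = [38989, 38999] kHz
Total occupied spectrum: 38989 kHz to 39011 kHz (plus carrier at 39000 kHz)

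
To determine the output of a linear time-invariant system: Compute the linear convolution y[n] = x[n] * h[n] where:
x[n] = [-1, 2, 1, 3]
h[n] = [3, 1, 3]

y[n] = sum_k x[k]*h[n-k]. Output length = len(x) + len(h) - 1 = 4 + 3 - 1 = 6.
y[0] = -1*3 = -3
y[1] = 2*3 + -1*1 = 5
y[2] = 1*3 + 2*1 + -1*3 = 2
y[3] = 3*3 + 1*1 + 2*3 = 16
y[4] = 3*1 + 1*3 = 6
y[5] = 3*3 = 9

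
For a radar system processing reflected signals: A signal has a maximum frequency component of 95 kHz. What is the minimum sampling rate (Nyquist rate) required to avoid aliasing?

By the Nyquist-Shannon sampling theorem,
the minimum sampling rate (Nyquist rate) must be at least 2 * f_max.
Nyquist rate = 2 * 95 kHz = 190 kHz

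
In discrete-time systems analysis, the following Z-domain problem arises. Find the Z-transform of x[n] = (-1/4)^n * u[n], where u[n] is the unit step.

The Z-transform of a^n * u[n] is z/(z-a) for |z| > |a|.
Here a = -1/4, so X(z) = z/(z - (-1/4)) = 4z/(4z + 1)
ROC: |z| > 1/4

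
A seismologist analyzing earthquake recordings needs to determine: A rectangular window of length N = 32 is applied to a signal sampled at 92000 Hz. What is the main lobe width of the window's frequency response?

For a rectangular window of length N,
the main lobe width in frequency is 2*f_s/N.
= 2*92000/32 = 5750 Hz
This determines the minimum frequency separation for resolving two sinusoids.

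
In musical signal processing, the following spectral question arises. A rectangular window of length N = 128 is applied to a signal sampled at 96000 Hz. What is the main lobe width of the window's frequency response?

For a rectangular window of length N,
the main lobe width in frequency is 2*f_s/N.
= 2*96000/128 = 1500 Hz
This determines the minimum frequency separation for resolving two sinusoids.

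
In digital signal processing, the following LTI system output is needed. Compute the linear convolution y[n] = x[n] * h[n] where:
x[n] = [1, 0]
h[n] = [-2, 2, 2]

y[n] = sum_k x[k]*h[n-k]. Output length = len(x) + len(h) - 1 = 2 + 3 - 1 = 4.
y[0] = 1*-2 = -2
y[1] = 0*-2 + 1*2 = 2
y[2] = 0*2 + 1*2 = 2
y[3] = 0*2 = 0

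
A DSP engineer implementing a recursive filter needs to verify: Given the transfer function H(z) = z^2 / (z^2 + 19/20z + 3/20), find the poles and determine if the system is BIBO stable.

Poles are roots of the denominator: z^2 + 19/20z + 3/20 = 0.
Quadratic formula: z = [-(19/20) +/- sqrt((19/20)^2 - 4*(3/20))] / 2
Discriminant = 361/400 - 3/5 = 121/400; sqrt = 11/20.
z = (-19/20 +/- 11/20) / 2 => z = -1/5 or z = -3/4.
|p1| = 3/4, |p2| = 1/5.
For BIBO stability, all poles must lie inside the unit circle (|p| < 1).
System is STABLE since both |p| < 1.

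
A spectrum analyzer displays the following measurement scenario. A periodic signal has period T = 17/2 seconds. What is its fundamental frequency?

The fundamental frequency is the reciprocal of the period.
f = 1/T = 1/(17/2) = 2/17 Hz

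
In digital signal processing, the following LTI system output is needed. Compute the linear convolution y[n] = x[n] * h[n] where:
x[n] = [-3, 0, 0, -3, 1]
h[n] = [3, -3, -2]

y[n] = sum_k x[k]*h[n-k]. Output length = len(x) + len(h) - 1 = 5 + 3 - 1 = 7.
y[0] = -3*3 = -9
y[1] = 0*3 + -3*-3 = 9
y[2] = 0*3 + 0*-3 + -3*-2 = 6
y[3] = -3*3 + 0*-3 + 0*-2 = -9
y[4] = 1*3 + -3*-3 + 0*-2 = 12
y[5] = 1*-3 + -3*-2 = 3
y[6] = 1*-2 = -2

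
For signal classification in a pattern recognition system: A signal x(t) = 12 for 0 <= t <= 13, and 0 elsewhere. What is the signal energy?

Energy = integral of |x(t)|^2 dt over the signal duration
= 12^2 * 13 = 144 * 13 = 1872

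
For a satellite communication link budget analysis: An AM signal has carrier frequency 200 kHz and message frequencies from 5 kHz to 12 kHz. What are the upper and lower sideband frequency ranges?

Upper sideband (USB) = fc + [fm_low, fm_high] = 200 + [5, 12] = [205, 212] kHz
Lower sideband (LSB) = fc - [fm_high, fm_low] = 200 - [12, 5] = [188, 195] kHz
Total occupied spectrum: 188 kHz to 212 kHz (plus carrier at 200 kHz)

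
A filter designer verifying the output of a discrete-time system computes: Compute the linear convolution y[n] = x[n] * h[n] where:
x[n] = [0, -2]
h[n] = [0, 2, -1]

y[n] = sum_k x[k]*h[n-k]. Output length = len(x) + len(h) - 1 = 2 + 3 - 1 = 4.
y[0] = 0*0 = 0
y[1] = -2*0 + 0*2 = 0
y[2] = -2*2 + 0*-1 = -4
y[3] = -2*-1 = 2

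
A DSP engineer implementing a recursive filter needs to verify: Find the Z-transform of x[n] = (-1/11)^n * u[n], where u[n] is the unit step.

The Z-transform of a^n * u[n] is z/(z-a) for |z| > |a|.
Here a = -1/11, so X(z) = z/(z - (-1/11)) = 11z/(11z + 1)
ROC: |z| > 1/11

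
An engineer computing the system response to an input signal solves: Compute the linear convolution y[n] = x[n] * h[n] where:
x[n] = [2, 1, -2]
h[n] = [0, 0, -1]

y[n] = sum_k x[k]*h[n-k]. Output length = len(x) + len(h) - 1 = 3 + 3 - 1 = 5.
y[0] = 2*0 = 0
y[1] = 1*0 + 2*0 = 0
y[2] = -2*0 + 1*0 + 2*-1 = -2
y[3] = -2*0 + 1*-1 = -1
y[4] = -2*-1 = 2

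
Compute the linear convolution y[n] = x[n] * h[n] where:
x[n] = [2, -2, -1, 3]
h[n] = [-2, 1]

y[n] = sum_k x[k]*h[n-k]. Output length = len(x) + len(h) - 1 = 4 + 2 - 1 = 5.
y[0] = 2*-2 = -4
y[1] = -2*-2 + 2*1 = 6
y[2] = -1*-2 + -2*1 = 0
y[3] = 3*-2 + -1*1 = -7
y[4] = 3*1 = 3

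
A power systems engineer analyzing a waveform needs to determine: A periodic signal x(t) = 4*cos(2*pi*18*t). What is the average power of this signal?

Average power of A*cos(wt) is A^2/2.
P = 4^2 / 2 = 16/2 = 8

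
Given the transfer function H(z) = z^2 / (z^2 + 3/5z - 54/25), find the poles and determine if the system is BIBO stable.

Poles are roots of the denominator: z^2 + 3/5z - 54/25 = 0.
Quadratic formula: z = [-(3/5) +/- sqrt((3/5)^2 - 4*(-54/25))] / 2
Discriminant = 9/25 + 216/25 = 9; sqrt = 3.
z = (-3/5 +/- 3) / 2 => z = 6/5 or z = -9/5.
|p1| = 6/5, |p2| = 9/5.
For BIBO stability, all poles must lie inside the unit circle (|p| < 1).
System is UNSTABLE since at least one |p| >= 1.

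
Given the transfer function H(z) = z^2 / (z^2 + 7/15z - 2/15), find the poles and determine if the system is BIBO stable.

Poles are roots of the denominator: z^2 + 7/15z - 2/15 = 0.
Quadratic formula: z = [-(7/15) +/- sqrt((7/15)^2 - 4*(-2/15))] / 2
Discriminant = 49/225 + 8/15 = 169/225; sqrt = 13/15.
z = (-7/15 +/- 13/15) / 2 => z = 1/5 or z = -2/3.
|p1| = 1/5, |p2| = 2/3.
For BIBO stability, all poles must lie inside the unit circle (|p| < 1).
System is STABLE since both |p| < 1.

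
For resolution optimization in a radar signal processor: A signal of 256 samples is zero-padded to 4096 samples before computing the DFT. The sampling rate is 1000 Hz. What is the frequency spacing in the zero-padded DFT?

Original DFT: N = 256, resolution = f_s/N = 1000/256 = 125/32 Hz
Zero-padded DFT: N = 4096, resolution = f_s/N = 1000/4096 = 125/512 Hz
Zero-padding interpolates the spectrum (finer frequency grid)
but does NOT improve the true spectral resolution (ability to resolve close frequencies).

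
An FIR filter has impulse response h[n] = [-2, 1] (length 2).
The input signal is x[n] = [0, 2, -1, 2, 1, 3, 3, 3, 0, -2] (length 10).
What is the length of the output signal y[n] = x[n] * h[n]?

For linear convolution, the output length is:
len(y) = len(x) + len(h) - 1 = 10 + 2 - 1 = 11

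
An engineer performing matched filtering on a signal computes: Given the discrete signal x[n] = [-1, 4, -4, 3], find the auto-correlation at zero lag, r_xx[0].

The auto-correlation at zero lag r_xx[0] equals the signal energy.
r_xx[0] = sum of x[n]^2 = (-1)^2 + 4^2 + (-4)^2 + 3^2
= 1 + 16 + 16 + 9 = 42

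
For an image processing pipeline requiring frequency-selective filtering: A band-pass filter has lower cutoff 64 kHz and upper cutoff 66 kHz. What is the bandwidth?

Bandwidth = f_high - f_low
= 66 kHz - 64 kHz = 2 kHz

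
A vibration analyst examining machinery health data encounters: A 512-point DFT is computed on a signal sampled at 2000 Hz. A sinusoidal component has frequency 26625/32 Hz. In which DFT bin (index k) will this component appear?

DFT frequency resolution = f_s/N = 2000/512 = 125/32 Hz
Bin index k = f_signal / resolution = 26625/32 / 125/32 = 213
The signal frequency 26625/32 Hz falls in DFT bin k = 213.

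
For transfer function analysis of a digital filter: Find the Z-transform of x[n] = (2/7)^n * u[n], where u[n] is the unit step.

The Z-transform of a^n * u[n] is z/(z-a) for |z| > |a|.
Here a = 2/7, so X(z) = z/(z - (2/7)) = 7z/(7z - 2)
ROC: |z| > 2/7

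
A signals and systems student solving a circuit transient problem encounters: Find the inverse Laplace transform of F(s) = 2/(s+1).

Standard pair: k/(s+a) <-> k*e^(-at)*u(t)
With k=2, a=1: f(t) = 2*e^(-t)*u(t)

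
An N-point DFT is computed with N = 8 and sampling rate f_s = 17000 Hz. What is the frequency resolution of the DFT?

DFT frequency resolution = f_s / N
= 17000 / 8 = 2125 Hz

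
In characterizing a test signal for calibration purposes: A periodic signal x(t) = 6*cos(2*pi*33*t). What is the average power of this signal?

Average power of A*cos(wt) is A^2/2.
P = 6^2 / 2 = 36/2 = 18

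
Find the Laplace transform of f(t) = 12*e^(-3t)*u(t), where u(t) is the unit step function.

Standard Laplace transform pair:
e^(-at)*u(t) <-> 1/(s+a)
With a = 3: L{12*e^(-3t)*u(t)} = 12/(s+3), ROC: Re(s) > -3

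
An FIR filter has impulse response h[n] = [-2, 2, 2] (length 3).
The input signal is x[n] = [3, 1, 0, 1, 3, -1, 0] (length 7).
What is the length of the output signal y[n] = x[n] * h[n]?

For linear convolution, the output length is:
len(y) = len(x) + len(h) - 1 = 7 + 3 - 1 = 9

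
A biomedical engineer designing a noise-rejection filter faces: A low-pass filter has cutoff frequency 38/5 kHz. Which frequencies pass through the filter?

A low-pass filter passes all frequencies below the cutoff frequency 38/5 kHz and attenuates higher frequencies.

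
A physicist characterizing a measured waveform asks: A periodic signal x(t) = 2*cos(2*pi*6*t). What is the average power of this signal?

Average power of A*cos(wt) is A^2/2.
P = 2^2 / 2 = 4/2 = 2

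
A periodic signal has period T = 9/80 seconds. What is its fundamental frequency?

The fundamental frequency is the reciprocal of the period.
f = 1/T = 1/(9/80) = 80/9 Hz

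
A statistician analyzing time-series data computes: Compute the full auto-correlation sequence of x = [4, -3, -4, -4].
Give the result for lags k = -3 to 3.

r_xx[k] = sum_m x[m]*x[m+k], indexed from 0, for k = -3 to 3:
  r_xx[-3] = x[3]*x[0] = -16
  r_xx[-2] = x[2]*x[0] + x[3]*x[1] = -4
  r_xx[-1] = x[1]*x[0] + x[2]*x[1] + x[3]*x[2] = 16
  r_xx[0] = x[0]*x[0] + x[1]*x[1] + x[2]*x[2] + x[3]*x[3] = 57
  r_xx[1] = x[0]*x[1] + x[1]*x[2] + x[2]*x[3] = 16
  r_xx[2] = x[0]*x[2] + x[1]*x[3] = -4
  r_xx[3] = x[0]*x[3] = -16
r_xx = [-16, -4, 16, 57, 16, -4, -16]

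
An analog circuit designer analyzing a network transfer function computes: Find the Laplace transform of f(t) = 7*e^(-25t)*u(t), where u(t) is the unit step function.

Standard Laplace transform pair:
e^(-at)*u(t) <-> 1/(s+a)
With a = 25: L{7*e^(-25t)*u(t)} = 7/(s+25), ROC: Re(s) > -25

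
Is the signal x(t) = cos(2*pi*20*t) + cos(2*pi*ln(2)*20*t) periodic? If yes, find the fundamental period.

f1 = 20 Hz, f2 = 20*ln(2) Hz
Ratio f2/f1 = ln(2), which is irrational.
Since the frequency ratio is irrational, no common period exists.
The signal is not periodic.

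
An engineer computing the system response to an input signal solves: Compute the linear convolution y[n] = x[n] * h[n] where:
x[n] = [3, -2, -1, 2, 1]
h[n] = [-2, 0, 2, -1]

y[n] = sum_k x[k]*h[n-k]. Output length = len(x) + len(h) - 1 = 5 + 4 - 1 = 8.
y[0] = 3*-2 = -6
y[1] = -2*-2 + 3*0 = 4
y[2] = -1*-2 + -2*0 + 3*2 = 8
y[3] = 2*-2 + -1*0 + -2*2 + 3*-1 = -11
y[4] = 1*-2 + 2*0 + -1*2 + -2*-1 = -2
y[5] = 1*0 + 2*2 + -1*-1 = 5
y[6] = 1*2 + 2*-1 = 0
y[7] = 1*-1 = -1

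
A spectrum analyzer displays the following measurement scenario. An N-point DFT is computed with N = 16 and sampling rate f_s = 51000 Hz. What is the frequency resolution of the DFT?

DFT frequency resolution = f_s / N
= 51000 / 16 = 6375/2 Hz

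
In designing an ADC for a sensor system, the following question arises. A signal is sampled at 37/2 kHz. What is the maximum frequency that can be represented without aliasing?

The maximum frequency that can be represented without aliasing
is the Nyquist frequency: f_max = f_s / 2 = 37/2 kHz / 2 = 37/4 kHz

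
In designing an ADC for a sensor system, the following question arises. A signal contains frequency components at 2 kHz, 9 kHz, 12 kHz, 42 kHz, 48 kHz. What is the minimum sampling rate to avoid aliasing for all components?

The highest frequency component is f_max = 48 kHz.
Nyquist rate = 2 * f_max = 2 * 48 kHz = 96 kHz.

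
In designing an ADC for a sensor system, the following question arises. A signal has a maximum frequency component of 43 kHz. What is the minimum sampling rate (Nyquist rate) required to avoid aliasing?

By the Nyquist-Shannon sampling theorem,
the minimum sampling rate (Nyquist rate) must be at least 2 * f_max.
Nyquist rate = 2 * 43 kHz = 86 kHz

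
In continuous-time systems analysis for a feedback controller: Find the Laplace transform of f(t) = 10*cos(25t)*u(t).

Standard pair: cos(wt)*u(t) <-> s/(s^2+w^2)
With w = 25: L{10*cos(25t)*u(t)} = 10s/(s^2+625)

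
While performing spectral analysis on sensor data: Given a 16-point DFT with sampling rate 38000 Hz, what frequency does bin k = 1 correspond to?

The frequency of DFT bin k is: f_k = k * f_s / N
f_1 = 1 * 38000 / 16 = 2375 Hz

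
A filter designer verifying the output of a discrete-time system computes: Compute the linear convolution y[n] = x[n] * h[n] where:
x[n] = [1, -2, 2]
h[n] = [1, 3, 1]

y[n] = sum_k x[k]*h[n-k]. Output length = len(x) + len(h) - 1 = 3 + 3 - 1 = 5.
y[0] = 1*1 = 1
y[1] = -2*1 + 1*3 = 1
y[2] = 2*1 + -2*3 + 1*1 = -3
y[3] = 2*3 + -2*1 = 4
y[4] = 2*1 = 2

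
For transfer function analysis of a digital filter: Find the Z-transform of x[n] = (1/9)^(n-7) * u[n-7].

Time-shifting property: if X(z) = Z{x[n]}, then Z{x[n-d]} = z^(-d) * X(z)
X(z) = z/(z - 1/9) for x[n] = (1/9)^n * u[n]
Z{x[n-7]} = z^(-7) * z/(z - 1/9) = z^(-6)/(z - 1/9)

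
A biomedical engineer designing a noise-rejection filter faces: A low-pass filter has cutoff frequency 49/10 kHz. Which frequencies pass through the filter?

A low-pass filter passes all frequencies below the cutoff frequency 49/10 kHz and attenuates higher frequencies.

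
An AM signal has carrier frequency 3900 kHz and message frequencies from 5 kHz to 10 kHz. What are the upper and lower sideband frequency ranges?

Upper sideband (USB) = fc + [fm_low, fm_high] = 3900 + [5, 10] = [3905, 3910] kHz
Lower sideband (LSB) = fc - [fm_high, fm_low] = 3900 - [10, 5] = [3890, 3895] kHz
Total occupied spectrum: 3890 kHz to 3910 kHz (plus carrier at 3900 kHz)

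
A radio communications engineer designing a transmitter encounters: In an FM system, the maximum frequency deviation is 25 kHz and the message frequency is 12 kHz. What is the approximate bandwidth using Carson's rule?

Carson's rule: BW = 2*(delta_f + f_m)
= 2*(25 + 12) kHz = 74 kHz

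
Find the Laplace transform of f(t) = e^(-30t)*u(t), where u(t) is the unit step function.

Standard Laplace transform pair:
e^(-at)*u(t) <-> 1/(s+a)
With a = 30: L{e^(-30t)*u(t)} = 1/(s+30), ROC: Re(s) > -30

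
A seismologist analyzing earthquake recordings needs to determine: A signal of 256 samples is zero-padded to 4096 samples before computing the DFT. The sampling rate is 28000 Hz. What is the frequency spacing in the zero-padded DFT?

Original DFT: N = 256, resolution = f_s/N = 28000/256 = 875/8 Hz
Zero-padded DFT: N = 4096, resolution = f_s/N = 28000/4096 = 875/128 Hz
Zero-padding interpolates the spectrum (finer frequency grid)
but does NOT improve the true spectral resolution (ability to resolve close frequencies).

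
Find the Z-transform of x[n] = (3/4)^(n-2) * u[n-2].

Time-shifting property: if X(z) = Z{x[n]}, then Z{x[n-d]} = z^(-d) * X(z)
X(z) = z/(z - 3/4) for x[n] = (3/4)^n * u[n]
Z{x[n-2]} = z^(-2) * z/(z - 3/4) = z^(-1)/(z - 3/4)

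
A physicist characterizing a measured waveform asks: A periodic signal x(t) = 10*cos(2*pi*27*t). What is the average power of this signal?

Average power of A*cos(wt) is A^2/2.
P = 10^2 / 2 = 100/2 = 50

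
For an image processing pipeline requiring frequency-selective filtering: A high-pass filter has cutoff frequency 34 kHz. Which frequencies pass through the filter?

A high-pass filter passes all frequencies above the cutoff frequency 34 kHz and attenuates lower frequencies.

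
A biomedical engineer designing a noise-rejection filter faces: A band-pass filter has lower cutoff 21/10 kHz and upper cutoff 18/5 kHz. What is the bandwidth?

Bandwidth = f_high - f_low
= 18/5 kHz - 21/10 kHz = 3/2 kHz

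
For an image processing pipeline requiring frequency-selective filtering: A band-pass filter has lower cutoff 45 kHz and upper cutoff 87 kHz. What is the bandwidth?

Bandwidth = f_high - f_low
= 87 kHz - 45 kHz = 42 kHz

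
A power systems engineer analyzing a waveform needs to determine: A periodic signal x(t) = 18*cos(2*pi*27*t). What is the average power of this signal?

Average power of A*cos(wt) is A^2/2.
P = 18^2 / 2 = 324/2 = 162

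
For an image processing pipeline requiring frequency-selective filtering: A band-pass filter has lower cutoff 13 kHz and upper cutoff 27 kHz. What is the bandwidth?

Bandwidth = f_high - f_low
= 27 kHz - 13 kHz = 14 kHz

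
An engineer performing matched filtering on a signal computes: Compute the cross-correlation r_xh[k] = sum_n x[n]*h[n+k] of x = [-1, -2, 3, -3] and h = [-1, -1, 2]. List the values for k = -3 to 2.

Both sequences indexed from 0 and zero outside their support.
Lags with overlap: k = -3 to 2.
  r_xh[-3] = x[3]*h[0] = 3
  r_xh[-2] = x[2]*h[0] + x[3]*h[1] = 0
  r_xh[-1] = x[1]*h[0] + x[2]*h[1] + x[3]*h[2] = -7
  r_xh[0] = x[0]*h[0] + x[1]*h[1] + x[2]*h[2] = 9
  r_xh[1] = x[0]*h[1] + x[1]*h[2] = -3
  r_xh[2] = x[0]*h[2] = -2
r_xh = [3, 0, -7, 9, -3, -2] (for k = -3, ..., 2)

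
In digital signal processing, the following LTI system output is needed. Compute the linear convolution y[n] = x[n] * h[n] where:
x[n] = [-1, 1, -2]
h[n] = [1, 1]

y[n] = sum_k x[k]*h[n-k]. Output length = len(x) + len(h) - 1 = 3 + 2 - 1 = 4.
y[0] = -1*1 = -1
y[1] = 1*1 + -1*1 = 0
y[2] = -2*1 + 1*1 = -1
y[3] = -2*1 = -2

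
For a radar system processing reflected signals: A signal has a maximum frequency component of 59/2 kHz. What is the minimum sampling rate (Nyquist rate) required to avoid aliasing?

By the Nyquist-Shannon sampling theorem,
the minimum sampling rate (Nyquist rate) must be at least 2 * f_max.
Nyquist rate = 2 * 59/2 kHz = 59 kHz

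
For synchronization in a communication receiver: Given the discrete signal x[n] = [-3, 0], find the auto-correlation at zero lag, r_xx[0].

The auto-correlation at zero lag r_xx[0] equals the signal energy.
r_xx[0] = sum of x[n]^2 = (-3)^2 + 0^2
= 9 + 0 = 9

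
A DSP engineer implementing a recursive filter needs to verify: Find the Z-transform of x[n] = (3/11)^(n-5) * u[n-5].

Time-shifting property: if X(z) = Z{x[n]}, then Z{x[n-d]} = z^(-d) * X(z)
X(z) = z/(z - 3/11) for x[n] = (3/11)^n * u[n]
Z{x[n-5]} = z^(-5) * z/(z - 3/11) = z^(-4)/(z - 3/11)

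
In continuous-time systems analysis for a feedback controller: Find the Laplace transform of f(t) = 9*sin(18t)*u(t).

Standard pair: sin(wt)*u(t) <-> w/(s^2+w^2)
With w = 18: L{9*sin(18t)*u(t)} = 162/(s^2+324)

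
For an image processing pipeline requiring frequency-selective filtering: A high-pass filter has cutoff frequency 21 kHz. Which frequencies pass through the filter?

A high-pass filter passes all frequencies above the cutoff frequency 21 kHz and attenuates lower frequencies.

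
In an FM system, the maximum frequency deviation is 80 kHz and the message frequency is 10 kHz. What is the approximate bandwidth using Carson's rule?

Carson's rule: BW = 2*(delta_f + f_m)
= 2*(80 + 10) kHz = 180 kHz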